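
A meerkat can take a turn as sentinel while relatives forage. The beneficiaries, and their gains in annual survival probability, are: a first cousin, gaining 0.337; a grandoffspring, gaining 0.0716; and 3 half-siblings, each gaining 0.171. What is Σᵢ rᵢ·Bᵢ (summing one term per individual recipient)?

r to a first cousin = 0.125 (first cousins share one grandparent pair — two paths of length 4: r = 2·(1/2)^4 = 1/8).
r to a grandoffspring = 1/4 (two parent–offspring links: r = (1/2)^2 = 1/4).
r to a half-sibling = 1/4 (half-sibs share one parent — one path of length 2: r = (1/2)^2 = 1/4).
Summing one r·B term per recipient: 1·0.125·0.337 + 1·0.25·0.0716 + 3·0.25·0.171 = 0.188275.

0.188275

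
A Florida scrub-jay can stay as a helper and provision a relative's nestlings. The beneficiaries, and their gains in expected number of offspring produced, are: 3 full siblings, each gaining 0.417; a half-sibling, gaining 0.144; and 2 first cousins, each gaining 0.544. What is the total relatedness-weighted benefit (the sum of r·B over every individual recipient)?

r to a full sibling = 0.5 (full sibs share both parents — two paths of length 2: r = 2·(1/2)^2 = 1/2).
r to a half-sibling = 1/4 (half-sibs share one parent — one path of length 2: r = (1/2)^2 = 1/4).
r to a first cousin = 1/8 (first cousins share one grandparent pair — two paths of length 4: r = 2·(1/2)^4 = 1/8).
Summing one r·B term per recipient: 3·0.5·0.417 + 1·0.25·0.144 + 2·0.125·0.544 = 0.7975.

0.7975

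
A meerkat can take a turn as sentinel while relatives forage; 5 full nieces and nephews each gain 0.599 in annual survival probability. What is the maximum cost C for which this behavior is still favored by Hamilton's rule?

0.74875

r to a full niece or nephew = 0.25 (full aunt/uncle↔niece/nephew: two paths of length 3 through the shared grandparent pair: r = 2·(1/2)^3 = 1/4).
Hamilton's rule: n·r·B > C, so the trait is favored while C < n·r·B = 5·0.25·0.599 = 0.74875.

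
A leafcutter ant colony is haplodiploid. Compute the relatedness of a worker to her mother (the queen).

0.5

One meiotic link between diploid queen and diploid daughter: r = 1/2.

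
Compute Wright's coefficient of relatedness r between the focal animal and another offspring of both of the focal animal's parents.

Each parent–offspring link contributes a factor of 1/2, and independent paths through distinct common ancestors add.
Full sibs share both parents — two paths of length 2: r = 2·(1/2)^2 = 1/2.

0.5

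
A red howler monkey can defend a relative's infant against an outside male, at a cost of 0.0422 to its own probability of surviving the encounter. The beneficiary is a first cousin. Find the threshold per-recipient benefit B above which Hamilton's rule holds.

0.3376

r to a first cousin = 0.125 (first cousins share one grandparent pair — two paths of length 4: r = 2·(1/2)^4 = 1/8).
Hamilton's rule with n recipients of equal r: n·r·B > C, so B > C/(n·r) = 0.0422/(1·0.125) = 0.3376.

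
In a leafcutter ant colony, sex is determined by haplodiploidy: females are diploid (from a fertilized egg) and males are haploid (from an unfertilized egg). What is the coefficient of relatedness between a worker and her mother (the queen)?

One meiotic link between diploid queen and diploid daughter: r = 1/2.

0.5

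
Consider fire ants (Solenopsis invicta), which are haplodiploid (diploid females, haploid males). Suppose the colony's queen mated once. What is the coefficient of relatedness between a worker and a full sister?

0.75

Haplodiploid full sisters inherit their father's entire haploid genome identically (contributing 1/2) and on average half of their mother's contribution (1/2 · 1/2 = 1/4); r = 1/2 + 1/4 = 3/4.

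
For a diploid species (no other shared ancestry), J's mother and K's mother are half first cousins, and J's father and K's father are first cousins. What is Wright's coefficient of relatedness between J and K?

Wright's path rule: contributions from independent ancestry routes add.
J and K are related in two ways: half second cousins through their mothers (r = 1/64) and second cousins through their fathers (r = 1/32).
r = 1/64 + 1/32 = 0.046875.

0.046875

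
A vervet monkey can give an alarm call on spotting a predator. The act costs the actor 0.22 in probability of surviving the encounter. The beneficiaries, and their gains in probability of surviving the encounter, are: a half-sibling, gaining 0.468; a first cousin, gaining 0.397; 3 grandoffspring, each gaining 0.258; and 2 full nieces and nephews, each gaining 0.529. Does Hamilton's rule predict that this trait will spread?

Yes

Hamilton's rule: the trait is favored when the sum of r·B over every recipient exceeds the actor's cost C.
r to a half-sibling = 1/4 (half-sibs share one parent — one path of length 2: r = (1/2)^2 = 1/4).
r to a first cousin = 0.125 (first cousins share one grandparent pair — two paths of length 4: r = 2·(1/2)^4 = 1/8).
r to a grandoffspring = 0.25 (two parent–offspring links: r = (1/2)^2 = 1/4).
r to a full niece or nephew = 0.25 (full aunt/uncle↔niece/nephew: two paths of length 3 through the shared grandparent pair: r = 2·(1/2)^3 = 1/4).
Summing one r·B term per recipient: 1·0.25·0.468 + 1·0.125·0.397 + 3·0.25·0.258 + 2·0.25·0.529 = 0.624625.
0.624625 > 0.22: the indirect benefit exceeds the cost.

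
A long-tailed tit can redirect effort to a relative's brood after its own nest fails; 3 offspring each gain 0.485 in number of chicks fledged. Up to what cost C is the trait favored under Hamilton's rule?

0.7275

r to an offspring = 0.5 (one parent–offspring link: r = (1/2)^1 = 1/2).
Hamilton's rule: n·r·B > C, so the trait is favored while C < n·r·B = 3·0.5·0.485 = 0.7275.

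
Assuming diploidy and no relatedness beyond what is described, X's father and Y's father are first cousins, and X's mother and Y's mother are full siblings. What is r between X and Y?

0.15625

With two independent routes of shared ancestry, r is the sum of the two contributions.
X and Y are related in two ways: second cousins through their fathers (r = 1/32) and first cousins through their mothers (r = 1/8).
r = 1/32 + 1/8 = 0.15625.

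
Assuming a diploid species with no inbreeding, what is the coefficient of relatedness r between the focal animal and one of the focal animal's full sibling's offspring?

Each parent–offspring link contributes a factor of 1/2, and independent paths through distinct common ancestors add.
Full aunt/uncle↔niece/nephew: two paths of length 3 through the shared grandparent pair: r = 2·(1/2)^3 = 1/4.

0.25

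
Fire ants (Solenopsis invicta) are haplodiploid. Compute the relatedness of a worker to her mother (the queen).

One meiotic link between diploid queen and diploid daughter: r = 1/2.

0.5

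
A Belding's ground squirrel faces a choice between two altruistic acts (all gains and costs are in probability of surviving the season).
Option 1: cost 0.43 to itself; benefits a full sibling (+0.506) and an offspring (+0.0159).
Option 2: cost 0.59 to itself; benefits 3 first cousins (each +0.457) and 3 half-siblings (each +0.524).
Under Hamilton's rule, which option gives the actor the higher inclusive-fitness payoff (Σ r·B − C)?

Option 1: r to a full sibling = 0.5.
Option 1: r to an offspring = 0.5.
Option 1: Σ r·B − C = (1·0.5·0.506 + 1·0.5·0.0159) − 0.43 = -0.16905.
Option 2: r to a first cousin = 0.125.
Option 2: r to a half-sibling = 0.25.
Option 2: Σ r·B − C = (3·0.125·0.457 + 3·0.25·0.524) − 0.59 = -0.025625.
Option 2 has the higher net inclusive-fitness payoff.

Option 2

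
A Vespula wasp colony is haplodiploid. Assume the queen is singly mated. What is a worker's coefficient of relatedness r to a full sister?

Haplodiploid full sisters inherit their father's entire haploid genome identically (contributing 1/2) and on average half of their mother's contribution (1/2 · 1/2 = 1/4); r = 1/2 + 1/4 = 3/4.

0.75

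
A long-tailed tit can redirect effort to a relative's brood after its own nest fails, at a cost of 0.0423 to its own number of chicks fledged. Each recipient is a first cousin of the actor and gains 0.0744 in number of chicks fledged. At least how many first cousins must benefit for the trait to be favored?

5

r to a first cousin = 1/8 (first cousins share one grandparent pair — two paths of length 4: r = 2·(1/2)^4 = 1/8).
Hamilton's rule: n·r·B > C  ⇒  n > C/(r·B) = 0.0423/(0.125·0.0744) = 4.548.
The smallest integer exceeding 4.548 is 5.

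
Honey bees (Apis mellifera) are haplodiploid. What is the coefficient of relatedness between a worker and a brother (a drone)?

Her haploid brother carries none of their father's genes and a random half of their mother's genome; that half matches the maternal half of her own genome with probability 1/2: r = 1/2 · 1/2 = 1/4.

0.25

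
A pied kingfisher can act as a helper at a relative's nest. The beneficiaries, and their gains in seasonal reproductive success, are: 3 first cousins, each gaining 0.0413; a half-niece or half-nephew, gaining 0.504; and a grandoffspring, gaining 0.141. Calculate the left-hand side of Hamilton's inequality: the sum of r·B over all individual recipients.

0.1137375

r to a first cousin = 0.125 (first cousins share one grandparent pair — two paths of length 4: r = 2·(1/2)^4 = 1/8).
r to a half-niece or half-nephew = 1/8 (half-aunt/uncle↔niece/nephew: one path of length 3: r = (1/2)^3 = 1/8).
r to a grandoffspring = 0.25 (two parent–offspring links: r = (1/2)^2 = 1/4).
Summing one r·B term per recipient: 3·0.125·0.0413 + 1·0.125·0.504 + 1·0.25·0.141 = 0.1137375.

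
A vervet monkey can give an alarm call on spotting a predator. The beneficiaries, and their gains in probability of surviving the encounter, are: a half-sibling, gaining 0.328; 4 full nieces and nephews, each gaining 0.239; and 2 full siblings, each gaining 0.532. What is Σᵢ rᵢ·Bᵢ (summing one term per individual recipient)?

0.853

r to a half-sibling = 1/4 (half-sibs share one parent — one path of length 2: r = (1/2)^2 = 1/4).
r to a full niece or nephew = 1/4 (full aunt/uncle↔niece/nephew: two paths of length 3 through the shared grandparent pair: r = 2·(1/2)^3 = 1/4).
r to a full sibling = 1/2 (full sibs share both parents — two paths of length 2: r = 2·(1/2)^2 = 1/2).
Summing one r·B term per recipient: 1·0.25·0.328 + 4·0.25·0.239 + 2·0.5·0.532 = 0.853.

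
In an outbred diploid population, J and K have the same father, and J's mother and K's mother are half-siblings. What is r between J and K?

Independent pedigree routes through distinct common ancestors add.
J and K are related in two ways: half-sibs through their shared father (r = 1/4) and half first cousins through their mothers (r = 1/16).
r = 1/4 + 1/16 = 5/16 = 0.3125.

0.3125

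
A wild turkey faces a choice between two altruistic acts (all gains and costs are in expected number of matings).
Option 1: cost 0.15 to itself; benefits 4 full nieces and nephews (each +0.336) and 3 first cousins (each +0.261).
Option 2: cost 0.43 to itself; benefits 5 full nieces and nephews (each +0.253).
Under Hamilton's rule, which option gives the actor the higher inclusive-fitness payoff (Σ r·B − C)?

Option 1

Option 1: r to a full niece or nephew = 0.25.
Option 1: r to a first cousin = 0.125.
Option 1: Σ r·B − C = (4·0.25·0.336 + 3·0.125·0.261) − 0.15 = 0.283875.
Option 2: r to a full niece or nephew = 0.25.
Option 2: Σ r·B − C = (5·0.25·0.253) − 0.43 = -0.11375.
Option 1 has the higher net inclusive-fitness payoff.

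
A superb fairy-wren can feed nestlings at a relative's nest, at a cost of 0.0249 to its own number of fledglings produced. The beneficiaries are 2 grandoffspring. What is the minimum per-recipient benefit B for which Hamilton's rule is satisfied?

r to a grandoffspring = 0.25 (two parent–offspring links: r = (1/2)^2 = 1/4).
Hamilton's rule with n recipients of equal r: n·r·B > C, so B > C/(n·r) = 0.0249/(2·0.25) = 0.0498.

0.0498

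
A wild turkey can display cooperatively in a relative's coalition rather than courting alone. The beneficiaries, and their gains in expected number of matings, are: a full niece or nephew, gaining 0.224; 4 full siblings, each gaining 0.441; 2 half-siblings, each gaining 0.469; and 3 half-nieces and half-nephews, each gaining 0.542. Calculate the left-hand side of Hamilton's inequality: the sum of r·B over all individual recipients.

1.37575

r to a full niece or nephew = 1/4 (full aunt/uncle↔niece/nephew: two paths of length 3 through the shared grandparent pair: r = 2·(1/2)^3 = 1/4).
r to a full sibling = 0.5 (full sibs share both parents — two paths of length 2: r = 2·(1/2)^2 = 1/2).
r to a half-sibling = 0.25 (half-sibs share one parent — one path of length 2: r = (1/2)^2 = 1/4).
r to a half-niece or half-nephew = 1/8 (half-aunt/uncle↔niece/nephew: one path of length 3: r = (1/2)^3 = 1/8).
Summing one r·B term per recipient: 1·0.25·0.224 + 4·0.5·0.441 + 2·0.25·0.469 + 3·0.125·0.542 = 1.37575.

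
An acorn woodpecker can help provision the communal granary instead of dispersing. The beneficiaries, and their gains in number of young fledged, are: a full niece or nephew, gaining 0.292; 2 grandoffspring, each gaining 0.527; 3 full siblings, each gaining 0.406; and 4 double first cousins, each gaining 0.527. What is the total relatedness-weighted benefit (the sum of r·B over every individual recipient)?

1.4725

r to a full niece or nephew = 1/4 (full aunt/uncle↔niece/nephew: two paths of length 3 through the shared grandparent pair: r = 2·(1/2)^3 = 1/4).
r to a grandoffspring = 0.25 (two parent–offspring links: r = (1/2)^2 = 1/4).
r to a full sibling = 0.5 (full sibs share both parents — two paths of length 2: r = 2·(1/2)^2 = 1/2).
r to a double first cousin = 1/4 (double first cousins share both grandparent pairs — four paths of length 4: r = 4·(1/2)^4 = 1/4).
Summing one r·B term per recipient: 1·0.25·0.292 + 2·0.25·0.527 + 3·0.5·0.406 + 4·0.25·0.527 = 1.4725.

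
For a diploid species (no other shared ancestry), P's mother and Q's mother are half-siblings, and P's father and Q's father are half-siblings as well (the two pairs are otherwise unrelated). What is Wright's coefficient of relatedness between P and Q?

Wright's path rule: contributions from independent ancestry routes add.
P and Q are related in two ways: half first cousins through their mothers (r = 1/16) and half first cousins through their fathers (r = 1/16).
r = 1/16 + 1/16 = 1/8 = 0.125.

0.125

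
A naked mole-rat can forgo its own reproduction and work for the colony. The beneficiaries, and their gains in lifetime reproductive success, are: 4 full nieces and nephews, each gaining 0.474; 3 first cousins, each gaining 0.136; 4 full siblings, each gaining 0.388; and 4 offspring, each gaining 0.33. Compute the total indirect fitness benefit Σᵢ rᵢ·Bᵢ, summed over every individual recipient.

1.961

r to a full niece or nephew = 1/4 (full aunt/uncle↔niece/nephew: two paths of length 3 through the shared grandparent pair: r = 2·(1/2)^3 = 1/4).
r to a first cousin = 0.125 (first cousins share one grandparent pair — two paths of length 4: r = 2·(1/2)^4 = 1/8).
r to a full sibling = 1/2 (full sibs share both parents — two paths of length 2: r = 2·(1/2)^2 = 1/2).
r to an offspring = 1/2 (one parent–offspring link: r = (1/2)^1 = 1/2).
Summing one r·B term per recipient: 4·0.25·0.474 + 3·0.125·0.136 + 4·0.5·0.388 + 4·0.5·0.33 = 1.961.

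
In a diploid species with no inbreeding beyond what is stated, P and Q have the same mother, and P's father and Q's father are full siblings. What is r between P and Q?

With two independent routes of shared ancestry, r is the sum of the two contributions.
P and Q are related in two ways: half-sibs through their shared mother (r = 1/4) and first cousins through their fathers (r = 1/8).
r = 1/4 + 1/8 = 0.375.

0.375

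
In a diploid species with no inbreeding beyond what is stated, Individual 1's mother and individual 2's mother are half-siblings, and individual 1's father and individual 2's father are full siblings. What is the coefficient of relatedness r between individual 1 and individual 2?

Wright's path rule: contributions from independent ancestry routes add.
Individual 1 and individual 2 are related in two ways: half first cousins through their mothers (r = 1/16) and first cousins through their fathers (r = 1/8).
r = 1/16 + 1/8 = 3/16 = 0.1875.

0.1875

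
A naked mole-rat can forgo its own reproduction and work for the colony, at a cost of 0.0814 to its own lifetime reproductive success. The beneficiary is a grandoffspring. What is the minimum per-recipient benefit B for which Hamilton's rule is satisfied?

0.3256

r to a grandoffspring = 1/4 (two parent–offspring links: r = (1/2)^2 = 1/4).
Hamilton's rule with n recipients of equal r: n·r·B > C, so B > C/(n·r) = 0.0814/(1·0.25) = 0.3256.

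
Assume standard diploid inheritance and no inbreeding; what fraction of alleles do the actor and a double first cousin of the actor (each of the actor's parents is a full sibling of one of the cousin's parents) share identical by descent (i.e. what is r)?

Each parent–offspring link contributes a factor of 1/2, and independent paths through distinct common ancestors add.
Double first cousins share both grandparent pairs — four paths of length 4: r = 4·(1/2)^4 = 1/4.

0.25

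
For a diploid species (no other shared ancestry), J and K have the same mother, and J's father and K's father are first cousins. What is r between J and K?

0.28125

Wright's path rule: contributions from independent ancestry routes add.
J and K are related in two ways: half-sibs through their shared mother (r = 1/4) and second cousins through their fathers (r = 1/32).
r = 1/4 + 1/32 = 9/32 = 0.28125.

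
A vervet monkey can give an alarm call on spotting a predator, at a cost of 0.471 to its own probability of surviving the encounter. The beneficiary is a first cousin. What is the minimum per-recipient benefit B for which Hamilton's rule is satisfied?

r to a first cousin = 1/8 (first cousins share one grandparent pair — two paths of length 4: r = 2·(1/2)^4 = 1/8).
Hamilton's rule with n recipients of equal r: n·r·B > C, so B > C/(n·r) = 0.471/(1·0.125) = 3.768.

3.768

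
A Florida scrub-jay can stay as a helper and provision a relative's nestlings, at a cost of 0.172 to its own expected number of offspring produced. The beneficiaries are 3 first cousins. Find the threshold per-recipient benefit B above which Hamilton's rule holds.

r to a first cousin = 1/8 (first cousins share one grandparent pair — two paths of length 4: r = 2·(1/2)^4 = 1/8).
Hamilton's rule with n recipients of equal r: n·r·B > C, so B > C/(n·r) = 0.172/(3·0.125) = 0.4587.

0.4587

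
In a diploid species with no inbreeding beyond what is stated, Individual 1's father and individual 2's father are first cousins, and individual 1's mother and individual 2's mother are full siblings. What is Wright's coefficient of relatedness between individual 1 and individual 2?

0.15625

With two independent routes of shared ancestry, r is the sum of the two contributions.
Individual 1 and individual 2 are related in two ways: second cousins through their fathers (r = 1/32) and first cousins through their mothers (r = 1/8).
r = 1/32 + 1/8 = 5/32 = 0.15625.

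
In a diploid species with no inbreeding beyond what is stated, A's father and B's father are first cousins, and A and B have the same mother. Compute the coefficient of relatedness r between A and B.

Independent pedigree routes through distinct common ancestors add.
A and B are related in two ways: second cousins through their fathers (r = 1/32) and half-sibs through their shared mother (r = 1/4).
r = 1/32 + 1/4 = 0.28125.

0.28125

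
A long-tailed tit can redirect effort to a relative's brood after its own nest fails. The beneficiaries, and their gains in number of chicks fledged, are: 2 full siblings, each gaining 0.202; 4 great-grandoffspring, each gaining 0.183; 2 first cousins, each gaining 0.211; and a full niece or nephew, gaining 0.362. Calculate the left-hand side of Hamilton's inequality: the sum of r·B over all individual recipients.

0.43675

r to a full sibling = 1/2 (full sibs share both parents — two paths of length 2: r = 2·(1/2)^2 = 1/2).
r to a great-grandoffspring = 0.125 (three parent–offspring links: r = (1/2)^3 = 1/8).
r to a first cousin = 0.125 (first cousins share one grandparent pair — two paths of length 4: r = 2·(1/2)^4 = 1/8).
r to a full niece or nephew = 1/4 (full aunt/uncle↔niece/nephew: two paths of length 3 through the shared grandparent pair: r = 2·(1/2)^3 = 1/4).
Summing one r·B term per recipient: 2·0.5·0.202 + 4·0.125·0.183 + 2·0.125·0.211 + 1·0.25·0.362 = 0.43675.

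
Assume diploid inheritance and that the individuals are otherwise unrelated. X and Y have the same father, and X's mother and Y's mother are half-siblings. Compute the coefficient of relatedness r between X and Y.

0.3125

Relatedness sums over independent paths through distinct common ancestors.
X and Y are related in two ways: half-sibs through their shared father (r = 1/4) and half first cousins through their mothers (r = 1/16).
r = 1/4 + 1/16 = 5/16 = 0.3125.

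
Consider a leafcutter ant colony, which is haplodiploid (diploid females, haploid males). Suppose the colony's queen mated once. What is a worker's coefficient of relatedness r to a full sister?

Haplodiploid full sisters inherit their father's entire haploid genome identically (contributing 1/2) and on average half of their mother's contribution (1/2 · 1/2 = 1/4); r = 1/2 + 1/4 = 3/4.

0.75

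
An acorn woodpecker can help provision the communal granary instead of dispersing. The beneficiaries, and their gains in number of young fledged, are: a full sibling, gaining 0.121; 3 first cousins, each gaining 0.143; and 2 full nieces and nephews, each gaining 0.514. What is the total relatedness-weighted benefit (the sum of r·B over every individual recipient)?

0.371125

r to a full sibling = 0.5 (full sibs share both parents — two paths of length 2: r = 2·(1/2)^2 = 1/2).
r to a first cousin = 0.125 (first cousins share one grandparent pair — two paths of length 4: r = 2·(1/2)^4 = 1/8).
r to a full niece or nephew = 1/4 (full aunt/uncle↔niece/nephew: two paths of length 3 through the shared grandparent pair: r = 2·(1/2)^3 = 1/4).
Summing one r·B term per recipient: 1·0.5·0.121 + 3·0.125·0.143 + 2·0.25·0.514 = 0.371125.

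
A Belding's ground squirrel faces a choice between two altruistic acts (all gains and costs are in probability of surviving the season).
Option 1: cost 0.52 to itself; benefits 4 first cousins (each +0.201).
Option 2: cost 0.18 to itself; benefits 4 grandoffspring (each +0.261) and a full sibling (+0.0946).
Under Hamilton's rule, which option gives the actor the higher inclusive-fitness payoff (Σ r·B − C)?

Option 1: r to a first cousin = 0.125.
Option 1: Σ r·B − C = (4·0.125·0.201) − 0.52 = -0.4195.
Option 2: r to a grandoffspring = 0.25.
Option 2: r to a full sibling = 0.5.
Option 2: Σ r·B − C = (4·0.25·0.261 + 1·0.5·0.0946) − 0.18 = 0.1283.
Option 2 has the higher net inclusive-fitness payoff.

Option 2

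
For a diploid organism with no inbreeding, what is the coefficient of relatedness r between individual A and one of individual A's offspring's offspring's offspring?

Each parent–offspring link contributes a factor of 1/2, and independent paths through distinct common ancestors add.
Three parent–offspring links: r = (1/2)^3 = 1/8.

0.125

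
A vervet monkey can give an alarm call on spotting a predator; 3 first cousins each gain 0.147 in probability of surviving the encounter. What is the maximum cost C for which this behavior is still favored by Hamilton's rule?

0.055125

r to a first cousin = 0.125 (first cousins share one grandparent pair — two paths of length 4: r = 2·(1/2)^4 = 1/8).
Hamilton's rule: n·r·B > C, so the trait is favored while C < n·r·B = 3·0.125·0.147 = 0.055125.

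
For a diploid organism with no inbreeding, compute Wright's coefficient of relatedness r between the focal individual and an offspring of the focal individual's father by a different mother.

Each parent–offspring link contributes a factor of 1/2, and independent paths through distinct common ancestors add.
Half-sibs share one parent — one path of length 2: r = (1/2)^2 = 1/4.

0.25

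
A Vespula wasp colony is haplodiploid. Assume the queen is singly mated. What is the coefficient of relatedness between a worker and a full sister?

Haplodiploid full sisters inherit their father's entire haploid genome identically (contributing 1/2) and on average half of their mother's contribution (1/2 · 1/2 = 1/4); r = 1/2 + 1/4 = 3/4.

0.75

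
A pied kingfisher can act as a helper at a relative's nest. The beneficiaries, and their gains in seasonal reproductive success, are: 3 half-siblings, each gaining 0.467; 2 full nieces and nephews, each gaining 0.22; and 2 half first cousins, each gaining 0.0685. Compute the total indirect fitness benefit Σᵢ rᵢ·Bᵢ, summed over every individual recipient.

0.4688125

r to a half-sibling = 0.25 (half-sibs share one parent — one path of length 2: r = (1/2)^2 = 1/4).
r to a full niece or nephew = 1/4 (full aunt/uncle↔niece/nephew: two paths of length 3 through the shared grandparent pair: r = 2·(1/2)^3 = 1/4).
r to a half first cousin = 1/16 (half first cousins share one grandparent — one path of length 4: r = (1/2)^4 = 1/16).
Summing one r·B term per recipient: 3·0.25·0.467 + 2·0.25·0.22 + 2·0.0625·0.0685 = 0.4688125.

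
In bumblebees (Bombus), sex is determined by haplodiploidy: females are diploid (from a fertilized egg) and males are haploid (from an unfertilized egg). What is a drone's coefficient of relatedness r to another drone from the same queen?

0.5

Haploid brothers each carry a random half of the queen's diploid genome, so on average they share half: r = 1/2.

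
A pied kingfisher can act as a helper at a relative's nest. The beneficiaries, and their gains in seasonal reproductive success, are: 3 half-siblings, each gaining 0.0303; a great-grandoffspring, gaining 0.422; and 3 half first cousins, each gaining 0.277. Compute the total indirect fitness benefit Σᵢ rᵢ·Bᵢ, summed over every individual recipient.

0.1274125

r to a half-sibling = 1/4 (half-sibs share one parent — one path of length 2: r = (1/2)^2 = 1/4).
r to a great-grandoffspring = 0.125 (three parent–offspring links: r = (1/2)^3 = 1/8).
r to a half first cousin = 0.0625 (half first cousins share one grandparent — one path of length 4: r = (1/2)^4 = 1/16).
Summing one r·B term per recipient: 3·0.25·0.0303 + 1·0.125·0.422 + 3·0.0625·0.277 = 0.1274125.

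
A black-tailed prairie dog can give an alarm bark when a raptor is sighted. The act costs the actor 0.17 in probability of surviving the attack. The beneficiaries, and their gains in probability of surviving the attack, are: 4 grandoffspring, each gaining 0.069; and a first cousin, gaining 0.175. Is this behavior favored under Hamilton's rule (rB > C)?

No

Hamilton's rule: the trait is favored when the sum of r·B over every recipient exceeds the actor's cost C.
r to a grandoffspring = 1/4 (two parent–offspring links: r = (1/2)^2 = 1/4).
r to a first cousin = 1/8 (first cousins share one grandparent pair — two paths of length 4: r = 2·(1/2)^4 = 1/8).
Summing one r·B term per recipient: 4·0.25·0.069 + 1·0.125·0.175 = 0.090875.
0.090875 < 0.17: the indirect benefit is less than the cost.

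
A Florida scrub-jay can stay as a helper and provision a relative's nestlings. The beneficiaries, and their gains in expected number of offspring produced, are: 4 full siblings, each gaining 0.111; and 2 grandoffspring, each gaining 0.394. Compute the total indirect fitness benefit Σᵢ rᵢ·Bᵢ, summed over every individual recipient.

0.419

r to a full sibling = 1/2 (full sibs share both parents — two paths of length 2: r = 2·(1/2)^2 = 1/2).
r to a grandoffspring = 0.25 (two parent–offspring links: r = (1/2)^2 = 1/4).
Summing one r·B term per recipient: 4·0.5·0.111 + 2·0.25·0.394 = 0.419.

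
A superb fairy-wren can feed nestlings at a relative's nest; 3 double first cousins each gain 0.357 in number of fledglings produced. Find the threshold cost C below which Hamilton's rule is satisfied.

r to a double first cousin = 0.25 (double first cousins share both grandparent pairs — four paths of length 4: r = 4·(1/2)^4 = 1/4).
Hamilton's rule: n·r·B > C, so the trait is favored while C < n·r·B = 3·0.25·0.357 = 0.26775.

0.26775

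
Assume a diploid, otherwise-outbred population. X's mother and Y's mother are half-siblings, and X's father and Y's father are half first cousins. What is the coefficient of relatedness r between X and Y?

0.078125

Relatedness sums over independent paths through distinct common ancestors.
X and Y are related in two ways: half first cousins through their mothers (r = 1/16) and half second cousins through their fathers (r = 1/64).
r = 1/16 + 1/64 = 0.078125.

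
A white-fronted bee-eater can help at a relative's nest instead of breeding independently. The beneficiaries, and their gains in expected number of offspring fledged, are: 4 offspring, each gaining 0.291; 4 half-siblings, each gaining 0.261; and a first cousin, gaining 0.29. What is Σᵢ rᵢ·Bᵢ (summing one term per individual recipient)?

r to an offspring = 1/2 (one parent–offspring link: r = (1/2)^1 = 1/2).
r to a half-sibling = 0.25 (half-sibs share one parent — one path of length 2: r = (1/2)^2 = 1/4).
r to a first cousin = 0.125 (first cousins share one grandparent pair — two paths of length 4: r = 2·(1/2)^4 = 1/8).
Summing one r·B term per recipient: 4·0.5·0.291 + 4·0.25·0.261 + 1·0.125·0.29 = 0.87925.

0.87925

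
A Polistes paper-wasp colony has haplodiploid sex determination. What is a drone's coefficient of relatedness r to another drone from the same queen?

0.5

Haploid brothers each carry a random half of the queen's diploid genome, so on average they share half: r = 1/2.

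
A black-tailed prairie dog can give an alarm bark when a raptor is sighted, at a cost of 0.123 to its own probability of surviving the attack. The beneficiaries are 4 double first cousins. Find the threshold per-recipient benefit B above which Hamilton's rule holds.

r to a double first cousin = 0.25 (double first cousins share both grandparent pairs — four paths of length 4: r = 4·(1/2)^4 = 1/4).
Hamilton's rule with n recipients of equal r: n·r·B > C, so B > C/(n·r) = 0.123/(4·0.25) = 0.123.

0.123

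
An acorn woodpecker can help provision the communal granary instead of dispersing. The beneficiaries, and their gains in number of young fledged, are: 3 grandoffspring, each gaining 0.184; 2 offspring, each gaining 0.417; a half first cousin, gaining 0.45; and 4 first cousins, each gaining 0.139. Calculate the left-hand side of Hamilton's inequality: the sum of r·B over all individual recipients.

0.652625

r to a grandoffspring = 1/4 (two parent–offspring links: r = (1/2)^2 = 1/4).
r to an offspring = 0.5 (one parent–offspring link: r = (1/2)^1 = 1/2).
r to a half first cousin = 1/16 (half first cousins share one grandparent — one path of length 4: r = (1/2)^4 = 1/16).
r to a first cousin = 1/8 (first cousins share one grandparent pair — two paths of length 4: r = 2·(1/2)^4 = 1/8).
Summing one r·B term per recipient: 3·0.25·0.184 + 2·0.5·0.417 + 1·0.0625·0.45 + 4·0.125·0.139 = 0.652625.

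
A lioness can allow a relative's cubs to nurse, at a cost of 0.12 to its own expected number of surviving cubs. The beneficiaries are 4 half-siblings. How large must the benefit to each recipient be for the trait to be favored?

r to a half-sibling = 0.25 (half-sibs share one parent — one path of length 2: r = (1/2)^2 = 1/4).
Hamilton's rule with n recipients of equal r: n·r·B > C, so B > C/(n·r) = 0.12/(4·0.25) = 0.12.

0.12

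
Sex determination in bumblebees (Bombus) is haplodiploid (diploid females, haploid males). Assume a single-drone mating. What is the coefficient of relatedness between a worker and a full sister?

0.75

Haplodiploid full sisters inherit their father's entire haploid genome identically (contributing 1/2) and on average half of their mother's contribution (1/2 · 1/2 = 1/4); r = 1/2 + 1/4 = 3/4.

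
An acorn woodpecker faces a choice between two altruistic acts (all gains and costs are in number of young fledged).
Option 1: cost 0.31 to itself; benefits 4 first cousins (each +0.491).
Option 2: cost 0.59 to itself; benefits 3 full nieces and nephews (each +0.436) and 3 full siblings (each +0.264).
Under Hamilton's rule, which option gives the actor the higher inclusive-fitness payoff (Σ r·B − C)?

Option 2

Option 1: r to a first cousin = 0.125.
Option 1: Σ r·B − C = (4·0.125·0.491) − 0.31 = -0.0645.
Option 2: r to a full niece or nephew = 0.25.
Option 2: r to a full sibling = 0.5.
Option 2: Σ r·B − C = (3·0.25·0.436 + 3·0.5·0.264) − 0.59 = 0.133.
Option 2 has the higher net inclusive-fitness payoff.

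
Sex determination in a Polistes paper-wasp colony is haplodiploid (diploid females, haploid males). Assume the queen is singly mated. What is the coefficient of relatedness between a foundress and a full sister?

Haplodiploid full sisters inherit their father's entire haploid genome identically (contributing 1/2) and on average half of their mother's contribution (1/2 · 1/2 = 1/4); r = 1/2 + 1/4 = 3/4.

0.75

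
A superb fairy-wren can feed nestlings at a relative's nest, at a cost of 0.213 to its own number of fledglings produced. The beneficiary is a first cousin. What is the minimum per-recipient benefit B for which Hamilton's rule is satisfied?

1.704

r to a first cousin = 1/8 (first cousins share one grandparent pair — two paths of length 4: r = 2·(1/2)^4 = 1/8).
Hamilton's rule with n recipients of equal r: n·r·B > C, so B > C/(n·r) = 0.213/(1·0.125) = 1.704.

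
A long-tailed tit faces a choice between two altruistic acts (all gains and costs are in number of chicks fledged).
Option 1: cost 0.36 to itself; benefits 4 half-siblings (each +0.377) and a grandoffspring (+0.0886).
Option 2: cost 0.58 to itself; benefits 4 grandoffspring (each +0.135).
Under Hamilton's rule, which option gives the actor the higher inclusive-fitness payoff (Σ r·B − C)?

Option 1: r to a half-sibling = 0.25.
Option 1: r to a grandoffspring = 0.25.
Option 1: Σ r·B − C = (4·0.25·0.377 + 1·0.25·0.0886) − 0.36 = 0.03915.
Option 2: r to a grandoffspring = 0.25.
Option 2: Σ r·B − C = (4·0.25·0.135) − 0.58 = -0.445.
Option 1 has the higher net inclusive-fitness payoff.

Option 1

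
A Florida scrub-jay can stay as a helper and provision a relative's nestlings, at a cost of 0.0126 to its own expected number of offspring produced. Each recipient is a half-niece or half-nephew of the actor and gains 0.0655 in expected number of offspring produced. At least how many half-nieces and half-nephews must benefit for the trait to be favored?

r to a half-niece or half-nephew = 1/8 (half-aunt/uncle↔niece/nephew: one path of length 3: r = (1/2)^3 = 1/8).
Hamilton's rule: n·r·B > C  ⇒  n > C/(r·B) = 0.0126/(0.125·0.0655) = 1.539.
The smallest integer exceeding 1.539 is 2.

2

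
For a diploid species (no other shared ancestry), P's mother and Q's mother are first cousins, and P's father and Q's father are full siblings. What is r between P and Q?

Wright's path rule: contributions from independent ancestry routes add.
P and Q are related in two ways: second cousins through their mothers (r = 1/32) and first cousins through their fathers (r = 1/8).
r = 1/32 + 1/8 = 0.15625.

0.15625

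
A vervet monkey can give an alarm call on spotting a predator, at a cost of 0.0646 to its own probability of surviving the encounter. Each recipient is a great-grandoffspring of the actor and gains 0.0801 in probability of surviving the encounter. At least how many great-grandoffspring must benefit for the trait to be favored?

7

r to a great-grandoffspring = 0.125 (three parent–offspring links: r = (1/2)^3 = 1/8).
Hamilton's rule: n·r·B > C  ⇒  n > C/(r·B) = 0.0646/(0.125·0.0801) = 6.452.
The smallest integer exceeding 6.452 is 7.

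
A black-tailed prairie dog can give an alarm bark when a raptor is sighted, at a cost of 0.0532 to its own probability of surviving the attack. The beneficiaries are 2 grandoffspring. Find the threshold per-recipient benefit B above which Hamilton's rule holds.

r to a grandoffspring = 1/4 (two parent–offspring links: r = (1/2)^2 = 1/4).
Hamilton's rule with n recipients of equal r: n·r·B > C, so B > C/(n·r) = 0.0532/(2·0.25) = 0.1064.

0.1064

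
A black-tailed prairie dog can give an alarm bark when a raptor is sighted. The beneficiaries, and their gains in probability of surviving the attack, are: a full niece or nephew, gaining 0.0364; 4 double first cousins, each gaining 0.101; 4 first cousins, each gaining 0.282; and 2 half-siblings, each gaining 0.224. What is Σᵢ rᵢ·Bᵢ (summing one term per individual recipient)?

r to a full niece or nephew = 0.25 (full aunt/uncle↔niece/nephew: two paths of length 3 through the shared grandparent pair: r = 2·(1/2)^3 = 1/4).
r to a double first cousin = 0.25 (double first cousins share both grandparent pairs — four paths of length 4: r = 4·(1/2)^4 = 1/4).
r to a first cousin = 0.125 (first cousins share one grandparent pair — two paths of length 4: r = 2·(1/2)^4 = 1/8).
r to a half-sibling = 0.25 (half-sibs share one parent — one path of length 2: r = (1/2)^2 = 1/4).
Summing one r·B term per recipient: 1·0.25·0.0364 + 4·0.25·0.101 + 4·0.125·0.282 + 2·0.25·0.224 = 0.3631.

0.3631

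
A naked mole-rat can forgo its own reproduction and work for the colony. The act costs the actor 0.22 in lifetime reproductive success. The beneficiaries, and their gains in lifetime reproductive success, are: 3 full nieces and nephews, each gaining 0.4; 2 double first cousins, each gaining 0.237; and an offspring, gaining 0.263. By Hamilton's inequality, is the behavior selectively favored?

Yes

Hamilton's rule: the trait is favored when the sum of r·B over every recipient exceeds the actor's cost C.
r to a full niece or nephew = 0.25 (full aunt/uncle↔niece/nephew: two paths of length 3 through the shared grandparent pair: r = 2·(1/2)^3 = 1/4).
r to a double first cousin = 0.25 (double first cousins share both grandparent pairs — four paths of length 4: r = 4·(1/2)^4 = 1/4).
r to an offspring = 0.5 (one parent–offspring link: r = (1/2)^1 = 1/2).
Summing one r·B term per recipient: 3·0.25·0.4 + 2·0.25·0.237 + 1·0.5·0.263 = 0.55.
0.55 > 0.22: the indirect benefit exceeds the cost.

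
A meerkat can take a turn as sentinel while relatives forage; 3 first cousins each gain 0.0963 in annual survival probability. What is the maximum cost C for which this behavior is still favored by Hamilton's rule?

0.0361125

r to a first cousin = 1/8 (first cousins share one grandparent pair — two paths of length 4: r = 2·(1/2)^4 = 1/8).
Hamilton's rule: n·r·B > C, so the trait is favored while C < n·r·B = 3·0.125·0.0963 = 0.0361125.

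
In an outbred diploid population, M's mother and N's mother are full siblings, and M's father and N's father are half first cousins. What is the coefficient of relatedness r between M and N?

Wright's path rule: contributions from independent ancestry routes add.
M and N are related in two ways: first cousins through their mothers (r = 1/8) and half second cousins through their fathers (r = 1/64).
r = 1/8 + 1/64 = 9/64 = 0.140625.

0.140625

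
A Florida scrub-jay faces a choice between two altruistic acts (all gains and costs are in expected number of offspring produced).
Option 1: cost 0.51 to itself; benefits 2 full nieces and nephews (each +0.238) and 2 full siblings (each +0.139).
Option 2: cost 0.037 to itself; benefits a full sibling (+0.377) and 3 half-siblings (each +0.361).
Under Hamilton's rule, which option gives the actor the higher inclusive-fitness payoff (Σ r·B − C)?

Option 1: r to a full niece or nephew = 0.25.
Option 1: r to a full sibling = 0.5.
Option 1: Σ r·B − C = (2·0.25·0.238 + 2·0.5·0.139) − 0.51 = -0.252.
Option 2: r to a full sibling = 0.5.
Option 2: r to a half-sibling = 0.25.
Option 2: Σ r·B − C = (1·0.5·0.377 + 3·0.25·0.361) − 0.037 = 0.42225.
Option 2 has the higher net inclusive-fitness payoff.

Option 2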